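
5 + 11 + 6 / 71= 1142 / 71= 16.08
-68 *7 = -476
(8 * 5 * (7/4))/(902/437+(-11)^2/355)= 10859450/373087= 29.11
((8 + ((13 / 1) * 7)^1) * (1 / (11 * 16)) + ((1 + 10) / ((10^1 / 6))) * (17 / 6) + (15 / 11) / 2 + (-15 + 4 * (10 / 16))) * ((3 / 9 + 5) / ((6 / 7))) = 45857 / 990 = 46.32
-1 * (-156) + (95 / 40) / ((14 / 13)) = 17719 / 112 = 158.21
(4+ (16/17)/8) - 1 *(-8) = 206/17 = 12.12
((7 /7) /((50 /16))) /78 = 4 /975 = 0.00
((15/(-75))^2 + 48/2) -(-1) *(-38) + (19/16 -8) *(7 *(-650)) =6196583/200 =30982.92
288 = 288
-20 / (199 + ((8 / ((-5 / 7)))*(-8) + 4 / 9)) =-900 / 13007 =-0.07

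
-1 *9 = -9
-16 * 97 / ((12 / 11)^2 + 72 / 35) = -821590 / 1719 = -477.95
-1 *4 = -4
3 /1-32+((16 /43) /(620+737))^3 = -5761597394304883 /198675772217551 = -29.00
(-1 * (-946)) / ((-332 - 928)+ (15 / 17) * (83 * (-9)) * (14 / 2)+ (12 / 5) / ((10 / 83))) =-402050 / 2487909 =-0.16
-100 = -100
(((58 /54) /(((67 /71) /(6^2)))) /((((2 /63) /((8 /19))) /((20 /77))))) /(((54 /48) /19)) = 5271040 /2211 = 2384.01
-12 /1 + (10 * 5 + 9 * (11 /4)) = 251 /4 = 62.75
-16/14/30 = -0.04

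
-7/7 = -1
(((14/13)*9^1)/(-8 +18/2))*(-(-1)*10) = 1260/13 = 96.92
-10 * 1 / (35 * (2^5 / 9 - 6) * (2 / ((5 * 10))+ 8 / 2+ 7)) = 75 / 7084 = 0.01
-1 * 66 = -66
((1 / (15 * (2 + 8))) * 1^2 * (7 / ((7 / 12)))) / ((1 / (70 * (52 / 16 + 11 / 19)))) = 2037 / 95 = 21.44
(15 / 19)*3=45 / 19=2.37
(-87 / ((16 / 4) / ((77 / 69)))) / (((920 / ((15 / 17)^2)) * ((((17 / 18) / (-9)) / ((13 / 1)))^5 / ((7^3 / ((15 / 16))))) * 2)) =23797752350162135953608 / 217069158017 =109632121705.19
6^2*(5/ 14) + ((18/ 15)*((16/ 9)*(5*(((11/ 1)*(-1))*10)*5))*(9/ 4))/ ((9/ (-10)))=308270/ 21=14679.52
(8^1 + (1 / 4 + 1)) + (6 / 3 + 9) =81 / 4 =20.25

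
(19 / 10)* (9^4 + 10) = 124849 / 10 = 12484.90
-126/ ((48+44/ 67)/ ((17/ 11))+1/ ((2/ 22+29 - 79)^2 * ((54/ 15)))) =-111227819436/ 27792715225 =-4.00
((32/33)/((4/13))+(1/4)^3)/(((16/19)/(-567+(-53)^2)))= 142469011/16896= 8432.11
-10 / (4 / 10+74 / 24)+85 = 17165 / 209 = 82.13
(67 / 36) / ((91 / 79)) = 1.62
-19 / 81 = -0.23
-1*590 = -590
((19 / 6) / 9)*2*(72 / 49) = 152 / 147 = 1.03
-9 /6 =-1.50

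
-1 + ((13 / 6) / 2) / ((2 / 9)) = 31 / 8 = 3.88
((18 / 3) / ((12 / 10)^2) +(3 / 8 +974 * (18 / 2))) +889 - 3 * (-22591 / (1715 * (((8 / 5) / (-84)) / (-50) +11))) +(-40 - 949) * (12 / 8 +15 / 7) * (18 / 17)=49650417073 / 8489544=5848.42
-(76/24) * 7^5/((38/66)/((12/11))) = -100842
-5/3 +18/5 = 29/15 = 1.93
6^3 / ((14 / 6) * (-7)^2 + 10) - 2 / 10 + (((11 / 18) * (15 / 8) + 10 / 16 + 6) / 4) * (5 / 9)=8432401 / 3222720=2.62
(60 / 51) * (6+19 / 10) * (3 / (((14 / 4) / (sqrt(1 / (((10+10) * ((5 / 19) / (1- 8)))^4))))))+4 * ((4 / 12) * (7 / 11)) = 20953667 / 1402500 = 14.94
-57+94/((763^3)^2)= -11246621603598970019/197309150940332809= -57.00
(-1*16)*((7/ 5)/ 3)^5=-0.35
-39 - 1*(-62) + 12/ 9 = 73/ 3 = 24.33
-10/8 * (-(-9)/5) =-9/4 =-2.25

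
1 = 1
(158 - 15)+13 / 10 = 1443 / 10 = 144.30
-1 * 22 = -22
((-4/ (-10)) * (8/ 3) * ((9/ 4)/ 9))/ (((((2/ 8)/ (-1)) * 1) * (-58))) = 8/ 435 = 0.02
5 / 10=1 / 2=0.50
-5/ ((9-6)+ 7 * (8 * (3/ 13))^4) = -28561/ 481623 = -0.06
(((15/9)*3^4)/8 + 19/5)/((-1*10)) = -827/400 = -2.07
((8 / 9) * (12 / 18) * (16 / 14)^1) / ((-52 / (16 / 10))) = -256 / 12285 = -0.02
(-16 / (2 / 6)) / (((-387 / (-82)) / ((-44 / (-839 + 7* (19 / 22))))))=-1270016 / 2363925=-0.54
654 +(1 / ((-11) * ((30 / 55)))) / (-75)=294301 / 450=654.00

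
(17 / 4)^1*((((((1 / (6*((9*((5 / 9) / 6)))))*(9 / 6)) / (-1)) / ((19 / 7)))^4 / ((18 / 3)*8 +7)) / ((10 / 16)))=3306177 / 179191375000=0.00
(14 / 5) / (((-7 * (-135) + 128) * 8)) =7 / 21460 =0.00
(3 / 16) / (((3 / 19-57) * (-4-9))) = 19 / 74880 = 0.00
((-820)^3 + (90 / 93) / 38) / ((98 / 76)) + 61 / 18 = -1670172425543 / 3906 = -427591506.80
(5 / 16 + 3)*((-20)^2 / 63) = 1325 / 63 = 21.03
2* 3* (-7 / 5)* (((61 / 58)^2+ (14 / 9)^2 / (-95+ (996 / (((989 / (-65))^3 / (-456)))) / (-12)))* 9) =-81.89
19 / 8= 2.38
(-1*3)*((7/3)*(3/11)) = -21/11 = -1.91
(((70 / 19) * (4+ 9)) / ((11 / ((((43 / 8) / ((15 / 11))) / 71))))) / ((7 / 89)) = 49751 / 16188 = 3.07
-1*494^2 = -244036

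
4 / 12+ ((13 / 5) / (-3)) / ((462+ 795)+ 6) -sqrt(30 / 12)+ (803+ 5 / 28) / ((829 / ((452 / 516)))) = 519492209 / 439751340 -sqrt(10) / 2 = -0.40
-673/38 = -17.71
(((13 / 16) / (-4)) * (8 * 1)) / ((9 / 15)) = -65 / 24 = -2.71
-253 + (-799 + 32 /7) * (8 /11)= -63969 /77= -830.77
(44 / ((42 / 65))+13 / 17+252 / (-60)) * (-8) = -517.28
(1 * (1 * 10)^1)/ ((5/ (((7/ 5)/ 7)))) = 2/ 5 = 0.40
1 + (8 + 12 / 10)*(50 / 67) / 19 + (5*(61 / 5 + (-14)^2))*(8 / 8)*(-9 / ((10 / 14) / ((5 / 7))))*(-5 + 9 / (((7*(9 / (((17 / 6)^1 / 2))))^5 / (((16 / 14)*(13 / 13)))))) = 53029193172736004237 / 1131981060438144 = 46846.36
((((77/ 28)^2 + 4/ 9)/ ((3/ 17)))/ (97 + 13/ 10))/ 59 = 98005/ 12527352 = 0.01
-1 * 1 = -1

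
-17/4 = -4.25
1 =1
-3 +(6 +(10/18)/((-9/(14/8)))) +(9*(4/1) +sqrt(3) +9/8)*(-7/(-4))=7*sqrt(3)/4 +175895/2592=70.89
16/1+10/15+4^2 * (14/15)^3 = 100154/3375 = 29.68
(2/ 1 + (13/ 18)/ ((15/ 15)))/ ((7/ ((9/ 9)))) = 7/ 18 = 0.39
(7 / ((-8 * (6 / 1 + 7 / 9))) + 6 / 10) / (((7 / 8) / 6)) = 6894 / 2135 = 3.23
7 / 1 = 7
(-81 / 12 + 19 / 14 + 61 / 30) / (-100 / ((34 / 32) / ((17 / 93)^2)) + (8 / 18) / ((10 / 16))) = 4067913 / 2946944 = 1.38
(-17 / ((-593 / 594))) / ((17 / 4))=2376 / 593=4.01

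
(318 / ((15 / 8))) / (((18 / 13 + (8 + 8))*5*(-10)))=-2756 / 14125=-0.20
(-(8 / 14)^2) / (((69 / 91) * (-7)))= 0.06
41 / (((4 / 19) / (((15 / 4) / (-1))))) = -11685 / 16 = -730.31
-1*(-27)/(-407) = -27/407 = -0.07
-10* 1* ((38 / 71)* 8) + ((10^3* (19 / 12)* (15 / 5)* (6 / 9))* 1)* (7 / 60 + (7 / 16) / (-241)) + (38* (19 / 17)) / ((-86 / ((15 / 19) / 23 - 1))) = 3328198905683 / 10356740748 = 321.36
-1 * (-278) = 278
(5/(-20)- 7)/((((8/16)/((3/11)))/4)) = -174/11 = -15.82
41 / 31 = 1.32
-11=-11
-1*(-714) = 714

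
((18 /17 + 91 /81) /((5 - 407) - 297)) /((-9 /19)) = 57095 /8662707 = 0.01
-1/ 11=-0.09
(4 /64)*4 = 1 /4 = 0.25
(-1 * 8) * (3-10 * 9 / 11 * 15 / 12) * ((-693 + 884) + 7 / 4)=122589 / 11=11144.45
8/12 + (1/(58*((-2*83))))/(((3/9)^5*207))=442807/664332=0.67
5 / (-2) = -5 / 2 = -2.50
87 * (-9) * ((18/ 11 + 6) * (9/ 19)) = -591948/ 209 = -2832.29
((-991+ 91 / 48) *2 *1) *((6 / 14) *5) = -237385 / 56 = -4239.02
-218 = -218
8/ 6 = 4/ 3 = 1.33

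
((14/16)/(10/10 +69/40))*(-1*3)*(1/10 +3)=-651/218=-2.99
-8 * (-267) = 2136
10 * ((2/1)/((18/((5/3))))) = 50/27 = 1.85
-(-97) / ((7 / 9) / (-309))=-38536.71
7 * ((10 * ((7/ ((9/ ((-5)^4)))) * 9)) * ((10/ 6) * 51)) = 26031250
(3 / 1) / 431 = 0.01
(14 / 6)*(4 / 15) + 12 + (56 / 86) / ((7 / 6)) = 25504 / 1935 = 13.18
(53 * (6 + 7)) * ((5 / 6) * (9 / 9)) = 3445 / 6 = 574.17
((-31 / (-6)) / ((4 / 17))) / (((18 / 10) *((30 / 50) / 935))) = 12318625 / 648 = 19010.22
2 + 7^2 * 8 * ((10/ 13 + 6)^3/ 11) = 24289578/ 2197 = 11055.79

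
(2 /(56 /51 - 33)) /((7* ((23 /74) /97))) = -732156 /261947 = -2.80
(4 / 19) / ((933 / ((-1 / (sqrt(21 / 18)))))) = -4 * sqrt(42) / 124089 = -0.00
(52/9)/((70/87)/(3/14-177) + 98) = 124410/2110087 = 0.06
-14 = -14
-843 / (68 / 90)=-37935 / 34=-1115.74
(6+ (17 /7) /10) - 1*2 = 297 /70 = 4.24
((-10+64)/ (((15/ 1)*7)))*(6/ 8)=27/ 70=0.39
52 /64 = 13 /16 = 0.81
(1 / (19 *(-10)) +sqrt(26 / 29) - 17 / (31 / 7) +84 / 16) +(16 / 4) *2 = sqrt(754) / 29 +110803 / 11780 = 10.35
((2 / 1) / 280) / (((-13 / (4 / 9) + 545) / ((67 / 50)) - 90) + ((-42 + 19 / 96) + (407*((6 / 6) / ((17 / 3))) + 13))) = 27336 / 1293193195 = 0.00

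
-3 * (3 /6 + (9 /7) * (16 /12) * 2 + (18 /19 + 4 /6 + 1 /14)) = -320 /19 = -16.84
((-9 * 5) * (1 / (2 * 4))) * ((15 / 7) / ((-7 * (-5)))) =-0.34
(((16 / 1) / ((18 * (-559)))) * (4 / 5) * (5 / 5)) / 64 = -1 / 50310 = -0.00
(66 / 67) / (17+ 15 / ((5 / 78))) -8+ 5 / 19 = -2470845 / 319523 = -7.73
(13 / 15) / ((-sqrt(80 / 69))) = -13* sqrt(345) / 300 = -0.80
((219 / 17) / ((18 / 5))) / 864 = 365 / 88128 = 0.00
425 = 425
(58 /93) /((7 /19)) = 1102 /651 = 1.69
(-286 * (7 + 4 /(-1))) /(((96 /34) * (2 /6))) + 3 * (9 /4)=-7239 /8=-904.88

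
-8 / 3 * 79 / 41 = -632 / 123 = -5.14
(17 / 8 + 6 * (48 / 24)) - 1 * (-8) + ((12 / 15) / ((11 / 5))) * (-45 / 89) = 171843 / 7832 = 21.94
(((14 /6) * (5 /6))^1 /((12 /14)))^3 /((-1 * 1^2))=-14706125 /1259712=-11.67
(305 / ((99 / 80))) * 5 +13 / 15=610429 / 495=1233.19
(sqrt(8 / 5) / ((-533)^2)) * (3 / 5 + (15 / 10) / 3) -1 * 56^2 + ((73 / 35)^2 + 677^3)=11 * sqrt(10) / 7102225 + 380099861654 / 1225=310285601.35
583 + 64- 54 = 593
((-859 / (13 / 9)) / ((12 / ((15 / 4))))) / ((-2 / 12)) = 115965 / 104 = 1115.05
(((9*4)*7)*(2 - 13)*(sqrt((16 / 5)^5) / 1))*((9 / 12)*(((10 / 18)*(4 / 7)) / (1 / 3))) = -405504*sqrt(5) / 25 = -36269.38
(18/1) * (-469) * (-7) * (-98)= -5791212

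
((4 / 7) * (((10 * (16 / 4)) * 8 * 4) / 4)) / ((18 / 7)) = 640 / 9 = 71.11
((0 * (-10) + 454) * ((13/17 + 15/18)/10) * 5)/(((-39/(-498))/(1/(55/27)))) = 27639747/12155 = 2273.94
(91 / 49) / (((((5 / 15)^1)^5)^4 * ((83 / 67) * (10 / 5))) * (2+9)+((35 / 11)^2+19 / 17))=6247086811698447 / 37814720793504130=0.17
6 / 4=3 / 2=1.50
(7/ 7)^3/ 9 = 1/ 9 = 0.11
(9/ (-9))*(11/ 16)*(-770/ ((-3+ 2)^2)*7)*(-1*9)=-33350.62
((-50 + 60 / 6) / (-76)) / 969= 10 / 18411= 0.00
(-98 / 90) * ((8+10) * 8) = -784 / 5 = -156.80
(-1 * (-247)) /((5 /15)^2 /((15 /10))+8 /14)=46683 /122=382.65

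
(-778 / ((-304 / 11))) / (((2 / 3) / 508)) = 1630299 / 76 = 21451.30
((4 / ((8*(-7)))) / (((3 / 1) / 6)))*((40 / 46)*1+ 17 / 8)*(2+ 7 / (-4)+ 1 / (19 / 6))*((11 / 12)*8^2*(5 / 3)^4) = -8573125 / 78246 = -109.57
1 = 1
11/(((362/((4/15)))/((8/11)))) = 0.01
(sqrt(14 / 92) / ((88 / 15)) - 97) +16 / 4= -93 +15 * sqrt(322) / 4048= -92.93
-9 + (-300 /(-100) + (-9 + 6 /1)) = -9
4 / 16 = 1 / 4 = 0.25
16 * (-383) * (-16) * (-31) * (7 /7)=-3039488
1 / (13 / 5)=5 / 13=0.38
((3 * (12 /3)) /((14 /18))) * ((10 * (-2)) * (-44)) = 95040 /7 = 13577.14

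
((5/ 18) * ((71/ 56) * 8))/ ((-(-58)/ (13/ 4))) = 4615/ 29232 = 0.16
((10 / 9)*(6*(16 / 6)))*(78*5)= 20800 / 3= 6933.33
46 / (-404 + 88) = -23 / 158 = -0.15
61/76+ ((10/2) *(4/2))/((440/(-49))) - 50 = -50.31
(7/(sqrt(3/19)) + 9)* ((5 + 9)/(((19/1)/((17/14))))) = 153/19 + 119* sqrt(57)/57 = 23.81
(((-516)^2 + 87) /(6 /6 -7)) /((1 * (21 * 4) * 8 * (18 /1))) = -12683 /3456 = -3.67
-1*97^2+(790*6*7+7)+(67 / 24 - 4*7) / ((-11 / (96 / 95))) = 451826 / 19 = 23780.32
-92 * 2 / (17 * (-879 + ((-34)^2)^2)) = -184 / 22702769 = -0.00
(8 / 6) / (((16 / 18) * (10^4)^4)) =3 / 20000000000000000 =0.00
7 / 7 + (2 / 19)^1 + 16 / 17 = 661 / 323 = 2.05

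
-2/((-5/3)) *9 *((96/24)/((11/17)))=3672/55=66.76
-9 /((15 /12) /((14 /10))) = -252 /25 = -10.08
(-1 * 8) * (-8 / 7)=64 / 7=9.14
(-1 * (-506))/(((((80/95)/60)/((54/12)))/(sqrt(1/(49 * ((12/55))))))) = 49618.15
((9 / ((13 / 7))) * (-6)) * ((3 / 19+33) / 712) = -59535 / 43966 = -1.35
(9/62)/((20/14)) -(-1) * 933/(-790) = -52869/48980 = -1.08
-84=-84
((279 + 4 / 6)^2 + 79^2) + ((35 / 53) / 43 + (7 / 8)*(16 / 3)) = 84459.13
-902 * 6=-5412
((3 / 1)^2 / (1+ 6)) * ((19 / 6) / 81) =0.05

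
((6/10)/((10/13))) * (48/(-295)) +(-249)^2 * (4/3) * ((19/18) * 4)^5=16102606615960712/145162125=110928429.96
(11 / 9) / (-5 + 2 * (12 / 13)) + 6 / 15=23 / 1845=0.01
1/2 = 0.50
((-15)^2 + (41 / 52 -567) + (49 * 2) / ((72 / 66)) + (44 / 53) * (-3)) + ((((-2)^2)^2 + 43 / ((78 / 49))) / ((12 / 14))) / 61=-120703 / 477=-253.05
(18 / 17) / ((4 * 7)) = 9 / 238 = 0.04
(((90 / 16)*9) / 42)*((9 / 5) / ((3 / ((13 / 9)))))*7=117 / 16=7.31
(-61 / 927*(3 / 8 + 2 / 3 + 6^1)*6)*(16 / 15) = -41236 / 13905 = -2.97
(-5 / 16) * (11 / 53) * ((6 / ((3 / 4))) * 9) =-495 / 106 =-4.67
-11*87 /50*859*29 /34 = -23839827 /1700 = -14023.43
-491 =-491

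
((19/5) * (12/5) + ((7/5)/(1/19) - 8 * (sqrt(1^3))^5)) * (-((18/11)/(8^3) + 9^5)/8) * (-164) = 429506387919/12800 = 33555186.56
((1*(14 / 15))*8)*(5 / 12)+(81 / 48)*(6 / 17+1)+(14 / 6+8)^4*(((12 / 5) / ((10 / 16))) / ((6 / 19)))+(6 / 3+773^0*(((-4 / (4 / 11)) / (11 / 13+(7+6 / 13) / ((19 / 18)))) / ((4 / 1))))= 1756463673439 / 12668400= 138649.21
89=89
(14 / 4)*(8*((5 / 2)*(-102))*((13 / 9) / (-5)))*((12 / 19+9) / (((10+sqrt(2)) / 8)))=2156960 / 133 - 215696*sqrt(2) / 133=13924.21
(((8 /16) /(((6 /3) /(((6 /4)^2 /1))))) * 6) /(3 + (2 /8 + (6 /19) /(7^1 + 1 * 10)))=8721 /8446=1.03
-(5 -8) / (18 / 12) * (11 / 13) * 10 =220 / 13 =16.92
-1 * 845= -845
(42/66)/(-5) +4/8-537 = -59029/110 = -536.63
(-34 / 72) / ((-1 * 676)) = 17 / 24336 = 0.00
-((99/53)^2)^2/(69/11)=-352218537/181481063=-1.94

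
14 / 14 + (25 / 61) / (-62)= 3757 / 3782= 0.99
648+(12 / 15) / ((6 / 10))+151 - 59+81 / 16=35827 / 48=746.40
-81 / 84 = -0.96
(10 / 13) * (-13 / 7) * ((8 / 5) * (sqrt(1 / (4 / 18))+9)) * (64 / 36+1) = -400 / 7 - 200 * sqrt(2) / 21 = -70.61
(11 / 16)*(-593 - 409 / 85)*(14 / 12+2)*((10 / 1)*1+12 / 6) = -5310063 / 340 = -15617.83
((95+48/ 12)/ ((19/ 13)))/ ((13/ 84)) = 8316/ 19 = 437.68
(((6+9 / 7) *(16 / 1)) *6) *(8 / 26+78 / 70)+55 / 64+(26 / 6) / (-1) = 606076309 / 611520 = 991.10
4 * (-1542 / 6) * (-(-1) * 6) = -6168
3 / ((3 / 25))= 25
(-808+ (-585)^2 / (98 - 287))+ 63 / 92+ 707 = -1230703 / 644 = -1911.03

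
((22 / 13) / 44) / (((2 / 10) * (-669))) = -5 / 17394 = -0.00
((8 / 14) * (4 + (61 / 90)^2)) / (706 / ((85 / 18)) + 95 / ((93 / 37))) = 19035767 / 1399184955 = 0.01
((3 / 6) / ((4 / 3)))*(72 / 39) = 9 / 13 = 0.69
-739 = -739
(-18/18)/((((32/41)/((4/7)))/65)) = -2665/56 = -47.59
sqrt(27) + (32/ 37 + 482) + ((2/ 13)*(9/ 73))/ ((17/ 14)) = 3*sqrt(3) + 288241502/ 596921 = 488.08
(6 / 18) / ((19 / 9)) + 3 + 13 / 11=907 / 209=4.34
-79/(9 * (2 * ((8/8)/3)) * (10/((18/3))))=-79/10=-7.90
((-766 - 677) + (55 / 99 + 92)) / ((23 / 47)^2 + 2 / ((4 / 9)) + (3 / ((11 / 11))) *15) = -53696372 / 1977741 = -27.15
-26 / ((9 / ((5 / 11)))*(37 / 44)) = -520 / 333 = -1.56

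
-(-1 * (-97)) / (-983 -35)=97 / 1018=0.10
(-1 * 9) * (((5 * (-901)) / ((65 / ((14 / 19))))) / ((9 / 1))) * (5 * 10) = 2553.44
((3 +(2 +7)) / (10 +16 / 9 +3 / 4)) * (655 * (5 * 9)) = 12733200 / 451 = 28233.26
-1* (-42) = 42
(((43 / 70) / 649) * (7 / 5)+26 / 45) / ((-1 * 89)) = -169127 / 25992450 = -0.01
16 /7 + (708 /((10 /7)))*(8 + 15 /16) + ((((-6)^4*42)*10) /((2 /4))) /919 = 1445187001 /257320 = 5616.30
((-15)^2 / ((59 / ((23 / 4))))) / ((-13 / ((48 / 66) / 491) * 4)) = -5175 / 8285134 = -0.00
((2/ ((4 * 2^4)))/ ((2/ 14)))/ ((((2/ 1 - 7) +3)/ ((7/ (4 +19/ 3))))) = -147/ 1984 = -0.07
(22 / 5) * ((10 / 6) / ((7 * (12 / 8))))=44 / 63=0.70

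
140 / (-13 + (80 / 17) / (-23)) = -54740 / 5163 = -10.60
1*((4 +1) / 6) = 5 / 6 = 0.83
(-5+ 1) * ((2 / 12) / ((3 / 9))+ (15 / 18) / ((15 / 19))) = -56 / 9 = -6.22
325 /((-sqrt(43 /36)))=-1950 * sqrt(43) /43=-297.37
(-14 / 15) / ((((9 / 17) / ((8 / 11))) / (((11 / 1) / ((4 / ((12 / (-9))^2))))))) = -7616 / 1215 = -6.27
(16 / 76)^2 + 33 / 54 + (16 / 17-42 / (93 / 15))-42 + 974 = 3173853313 / 3424446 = 926.82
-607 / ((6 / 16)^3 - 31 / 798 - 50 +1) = 12.39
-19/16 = -1.19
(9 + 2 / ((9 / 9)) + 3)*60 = 840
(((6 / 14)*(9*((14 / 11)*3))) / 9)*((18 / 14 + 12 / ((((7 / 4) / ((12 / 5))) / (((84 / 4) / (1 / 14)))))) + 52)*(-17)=-52389954 / 385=-136077.80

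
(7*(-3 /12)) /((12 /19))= -133 /48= -2.77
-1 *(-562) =562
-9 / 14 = -0.64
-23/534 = -0.04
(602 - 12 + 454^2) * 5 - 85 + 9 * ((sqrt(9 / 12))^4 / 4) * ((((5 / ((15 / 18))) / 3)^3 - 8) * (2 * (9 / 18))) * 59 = 1033445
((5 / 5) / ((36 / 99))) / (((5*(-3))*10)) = -11 / 600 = -0.02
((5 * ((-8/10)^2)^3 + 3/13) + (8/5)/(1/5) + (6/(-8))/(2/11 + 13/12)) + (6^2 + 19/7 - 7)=1931109412/47490625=40.66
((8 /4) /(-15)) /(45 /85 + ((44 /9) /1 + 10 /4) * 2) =-51 /5855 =-0.01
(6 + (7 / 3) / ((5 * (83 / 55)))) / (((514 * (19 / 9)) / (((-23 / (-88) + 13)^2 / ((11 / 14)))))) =44930079999 / 34524138176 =1.30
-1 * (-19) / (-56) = -19 / 56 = -0.34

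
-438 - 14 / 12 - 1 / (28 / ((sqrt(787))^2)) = -39251 / 84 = -467.27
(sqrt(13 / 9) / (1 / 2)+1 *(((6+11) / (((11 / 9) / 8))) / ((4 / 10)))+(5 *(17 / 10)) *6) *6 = 4 *sqrt(13)+21726 / 11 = 1989.51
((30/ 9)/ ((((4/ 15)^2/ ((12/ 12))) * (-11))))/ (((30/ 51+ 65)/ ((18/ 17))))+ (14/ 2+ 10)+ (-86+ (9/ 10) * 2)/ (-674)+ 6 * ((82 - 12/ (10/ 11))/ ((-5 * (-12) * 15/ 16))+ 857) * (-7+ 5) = -12749122895251/ 1239991500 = -10281.62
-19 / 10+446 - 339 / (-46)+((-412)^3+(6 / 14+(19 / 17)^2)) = -16269812844113 / 232645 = -69934074.85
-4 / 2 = -2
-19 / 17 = -1.12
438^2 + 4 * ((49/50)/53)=254193398/1325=191844.07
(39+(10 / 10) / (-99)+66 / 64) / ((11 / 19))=2408953 / 34848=69.13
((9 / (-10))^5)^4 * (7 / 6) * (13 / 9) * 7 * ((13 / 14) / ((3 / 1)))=177561953556349960143 / 400000000000000000000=0.44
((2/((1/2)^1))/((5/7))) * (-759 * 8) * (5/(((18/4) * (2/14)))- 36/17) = -192462.56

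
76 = 76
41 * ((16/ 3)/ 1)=656/ 3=218.67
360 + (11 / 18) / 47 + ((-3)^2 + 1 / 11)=3434881 / 9306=369.10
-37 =-37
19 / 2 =9.50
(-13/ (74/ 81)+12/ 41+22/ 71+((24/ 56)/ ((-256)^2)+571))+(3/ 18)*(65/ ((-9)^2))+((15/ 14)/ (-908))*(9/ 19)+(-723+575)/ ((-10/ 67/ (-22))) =-5504194693704022461641/ 258927176905850880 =-21257.69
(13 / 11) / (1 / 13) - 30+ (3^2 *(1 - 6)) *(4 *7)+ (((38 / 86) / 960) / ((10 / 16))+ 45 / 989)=-8319759593 / 6527400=-1274.59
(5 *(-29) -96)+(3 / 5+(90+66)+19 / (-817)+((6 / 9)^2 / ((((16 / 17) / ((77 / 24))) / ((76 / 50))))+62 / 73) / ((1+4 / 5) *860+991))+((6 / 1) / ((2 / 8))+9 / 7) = -35631159938957 / 602526027600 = -59.14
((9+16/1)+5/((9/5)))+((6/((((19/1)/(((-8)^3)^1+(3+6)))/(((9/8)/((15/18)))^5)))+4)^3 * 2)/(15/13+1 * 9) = -69978573.51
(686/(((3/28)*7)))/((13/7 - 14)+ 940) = 19208/19485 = 0.99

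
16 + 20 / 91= 1476 / 91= 16.22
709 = 709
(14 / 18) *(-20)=-140 / 9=-15.56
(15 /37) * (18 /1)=270 /37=7.30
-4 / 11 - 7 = -81 / 11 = -7.36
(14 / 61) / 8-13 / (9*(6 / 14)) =-22015 / 6588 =-3.34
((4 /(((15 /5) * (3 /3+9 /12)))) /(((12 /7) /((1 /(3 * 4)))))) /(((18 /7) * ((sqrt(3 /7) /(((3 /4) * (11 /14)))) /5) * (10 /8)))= 11 * sqrt(21) /972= 0.05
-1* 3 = -3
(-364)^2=132496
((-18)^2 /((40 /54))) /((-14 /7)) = -2187 /10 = -218.70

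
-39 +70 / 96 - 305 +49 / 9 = -48647 / 144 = -337.83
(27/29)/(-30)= -9/290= -0.03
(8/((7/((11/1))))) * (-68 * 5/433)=-29920/3031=-9.87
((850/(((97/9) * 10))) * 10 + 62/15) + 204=417584/1455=287.00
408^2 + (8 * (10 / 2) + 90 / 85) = 2830586 / 17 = 166505.06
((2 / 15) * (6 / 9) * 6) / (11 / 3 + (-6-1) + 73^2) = 8 / 79885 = 0.00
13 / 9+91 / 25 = 1144 / 225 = 5.08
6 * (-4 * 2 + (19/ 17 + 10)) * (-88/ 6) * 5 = -1371.76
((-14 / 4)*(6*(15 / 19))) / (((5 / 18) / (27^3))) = -22320522 / 19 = -1174764.32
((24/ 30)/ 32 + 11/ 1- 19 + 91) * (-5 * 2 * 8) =-6642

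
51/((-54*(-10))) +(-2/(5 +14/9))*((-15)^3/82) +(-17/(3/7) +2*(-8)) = -18729757/435420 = -43.02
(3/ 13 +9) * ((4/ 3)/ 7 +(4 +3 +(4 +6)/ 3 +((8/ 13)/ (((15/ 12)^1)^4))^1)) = 14709064/ 147875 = 99.47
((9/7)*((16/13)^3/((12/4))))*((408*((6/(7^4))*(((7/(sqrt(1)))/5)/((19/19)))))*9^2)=2436562944/26374985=92.38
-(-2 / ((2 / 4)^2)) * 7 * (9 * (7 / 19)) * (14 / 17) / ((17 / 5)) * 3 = 134.93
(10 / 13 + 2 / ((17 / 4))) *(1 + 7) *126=276192 / 221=1249.74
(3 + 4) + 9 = 16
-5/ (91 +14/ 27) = -0.05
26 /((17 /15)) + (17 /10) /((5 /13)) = 23257 /850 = 27.36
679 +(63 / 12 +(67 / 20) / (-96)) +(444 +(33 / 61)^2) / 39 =64605327809 / 92876160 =695.61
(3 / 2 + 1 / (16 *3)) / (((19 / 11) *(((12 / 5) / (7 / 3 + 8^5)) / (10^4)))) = 246699165625 / 2052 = 120223764.92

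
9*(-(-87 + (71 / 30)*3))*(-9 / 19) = -64719 / 190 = -340.63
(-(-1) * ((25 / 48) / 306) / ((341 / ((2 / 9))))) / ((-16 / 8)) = -25 / 45077472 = -0.00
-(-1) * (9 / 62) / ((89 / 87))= 783 / 5518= 0.14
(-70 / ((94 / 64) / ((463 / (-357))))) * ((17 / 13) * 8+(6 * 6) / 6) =31706240 / 31161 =1017.50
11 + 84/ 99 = 391/ 33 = 11.85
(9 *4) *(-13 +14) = 36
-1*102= -102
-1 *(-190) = 190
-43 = -43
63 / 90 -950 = -9493 / 10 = -949.30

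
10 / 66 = 5 / 33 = 0.15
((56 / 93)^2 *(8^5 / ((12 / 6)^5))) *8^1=25690112 / 8649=2970.30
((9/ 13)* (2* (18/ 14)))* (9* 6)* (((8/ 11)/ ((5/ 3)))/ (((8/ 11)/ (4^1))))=104976/ 455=230.72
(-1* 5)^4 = 625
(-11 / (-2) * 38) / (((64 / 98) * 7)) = 1463 / 32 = 45.72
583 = 583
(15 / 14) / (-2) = -15 / 28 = -0.54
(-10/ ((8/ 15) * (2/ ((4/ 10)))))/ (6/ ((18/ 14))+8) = -45/ 152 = -0.30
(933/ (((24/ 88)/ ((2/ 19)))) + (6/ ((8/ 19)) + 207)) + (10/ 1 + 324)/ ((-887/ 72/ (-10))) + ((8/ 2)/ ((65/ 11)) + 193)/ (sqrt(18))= 12589*sqrt(2)/ 390 + 57466801/ 67412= 898.12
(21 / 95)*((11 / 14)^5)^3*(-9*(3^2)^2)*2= -9135641746512028737 / 1055640648428011520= -8.65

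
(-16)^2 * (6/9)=512/3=170.67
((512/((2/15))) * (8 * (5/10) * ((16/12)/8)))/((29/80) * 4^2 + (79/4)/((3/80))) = 38400/7987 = 4.81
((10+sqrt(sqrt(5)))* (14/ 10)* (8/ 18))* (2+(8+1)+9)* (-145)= -162400/ 9 - 16240* 5^(1/ 4)/ 9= -20742.72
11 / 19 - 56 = -1053 / 19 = -55.42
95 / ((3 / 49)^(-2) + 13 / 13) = 171 / 482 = 0.35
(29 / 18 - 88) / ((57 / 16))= -12440 / 513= -24.25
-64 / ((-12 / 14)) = 224 / 3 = 74.67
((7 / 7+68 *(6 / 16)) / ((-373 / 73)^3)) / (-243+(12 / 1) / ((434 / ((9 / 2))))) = 4474084517 / 5470160492736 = 0.00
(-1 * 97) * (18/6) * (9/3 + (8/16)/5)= -9021/10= -902.10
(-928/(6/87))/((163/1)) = -13456/163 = -82.55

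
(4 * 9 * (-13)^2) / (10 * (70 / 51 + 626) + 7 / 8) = 0.97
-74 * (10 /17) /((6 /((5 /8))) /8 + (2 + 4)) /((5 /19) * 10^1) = -703 /306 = -2.30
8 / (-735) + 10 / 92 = 3307 / 33810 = 0.10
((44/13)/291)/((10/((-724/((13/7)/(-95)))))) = 43.08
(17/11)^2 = 2.39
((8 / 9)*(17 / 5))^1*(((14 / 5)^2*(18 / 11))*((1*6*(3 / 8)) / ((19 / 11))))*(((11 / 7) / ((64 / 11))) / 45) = 14399 / 47500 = 0.30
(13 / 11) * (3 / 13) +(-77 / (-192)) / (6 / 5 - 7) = 12469 / 61248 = 0.20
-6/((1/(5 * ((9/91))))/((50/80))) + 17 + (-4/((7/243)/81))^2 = 322333885439/2548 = 126504664.61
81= 81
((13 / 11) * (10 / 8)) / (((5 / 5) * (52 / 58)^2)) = 4205 / 2288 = 1.84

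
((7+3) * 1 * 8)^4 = 40960000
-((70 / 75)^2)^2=-38416 / 50625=-0.76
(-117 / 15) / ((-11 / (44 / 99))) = 0.32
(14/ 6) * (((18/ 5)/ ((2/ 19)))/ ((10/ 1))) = 399/ 50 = 7.98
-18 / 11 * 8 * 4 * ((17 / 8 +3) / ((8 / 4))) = -1476 / 11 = -134.18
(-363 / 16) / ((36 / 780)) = -7865 / 16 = -491.56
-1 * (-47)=47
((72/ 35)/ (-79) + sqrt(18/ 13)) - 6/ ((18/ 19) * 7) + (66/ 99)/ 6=-2914/ 3555 + 3 * sqrt(26)/ 13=0.36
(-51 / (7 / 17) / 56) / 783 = -289 / 102312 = -0.00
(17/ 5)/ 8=17/ 40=0.42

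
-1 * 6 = -6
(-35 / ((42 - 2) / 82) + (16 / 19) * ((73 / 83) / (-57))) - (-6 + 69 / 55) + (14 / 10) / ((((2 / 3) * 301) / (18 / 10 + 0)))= -284888408369 / 4251749700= -67.00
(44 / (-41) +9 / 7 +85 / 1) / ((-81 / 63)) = -8152 / 123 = -66.28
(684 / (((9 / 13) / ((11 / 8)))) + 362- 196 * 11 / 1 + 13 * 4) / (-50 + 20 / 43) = 32981 / 4260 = 7.74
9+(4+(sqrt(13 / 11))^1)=14.09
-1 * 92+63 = -29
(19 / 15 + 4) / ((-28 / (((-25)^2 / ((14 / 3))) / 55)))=-1975 / 4312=-0.46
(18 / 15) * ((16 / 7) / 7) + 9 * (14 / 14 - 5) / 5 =-1668 / 245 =-6.81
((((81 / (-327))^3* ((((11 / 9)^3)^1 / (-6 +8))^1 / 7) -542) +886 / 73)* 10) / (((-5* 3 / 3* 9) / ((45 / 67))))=3506433637405 / 44337907873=79.08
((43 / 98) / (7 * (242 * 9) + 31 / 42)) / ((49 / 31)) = 3999 / 219644509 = 0.00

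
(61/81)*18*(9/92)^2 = 549/4232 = 0.13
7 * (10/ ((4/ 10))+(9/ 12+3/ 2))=763/ 4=190.75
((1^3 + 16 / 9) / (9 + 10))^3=15625 / 5000211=0.00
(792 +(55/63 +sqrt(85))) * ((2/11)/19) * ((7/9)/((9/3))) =1.99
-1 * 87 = -87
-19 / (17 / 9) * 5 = -855 / 17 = -50.29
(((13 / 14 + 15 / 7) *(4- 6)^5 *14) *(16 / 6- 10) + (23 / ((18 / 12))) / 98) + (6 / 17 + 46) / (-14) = 10087.51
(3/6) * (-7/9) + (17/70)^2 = -14549/44100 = -0.33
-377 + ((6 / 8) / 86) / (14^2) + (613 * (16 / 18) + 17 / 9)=103023899 / 606816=169.78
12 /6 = 2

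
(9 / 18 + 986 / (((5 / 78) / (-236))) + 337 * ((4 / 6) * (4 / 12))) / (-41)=326698399 / 3690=88536.15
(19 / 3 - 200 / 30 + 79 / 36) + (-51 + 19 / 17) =-29389 / 612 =-48.02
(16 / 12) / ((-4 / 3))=-1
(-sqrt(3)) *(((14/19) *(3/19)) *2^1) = -84 *sqrt(3)/361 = -0.40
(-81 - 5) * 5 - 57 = -487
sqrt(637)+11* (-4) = -44+7* sqrt(13) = -18.76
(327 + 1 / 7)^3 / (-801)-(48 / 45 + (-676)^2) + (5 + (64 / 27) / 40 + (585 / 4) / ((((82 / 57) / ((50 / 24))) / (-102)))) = -522284.99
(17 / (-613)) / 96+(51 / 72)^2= 177055 / 353088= 0.50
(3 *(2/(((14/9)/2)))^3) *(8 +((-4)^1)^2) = 419904/343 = 1224.21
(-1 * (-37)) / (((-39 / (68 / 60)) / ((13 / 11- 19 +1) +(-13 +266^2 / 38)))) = -4225622 / 2145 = -1969.99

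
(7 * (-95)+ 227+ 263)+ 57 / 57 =-174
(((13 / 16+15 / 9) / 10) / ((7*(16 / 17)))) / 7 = 289 / 53760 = 0.01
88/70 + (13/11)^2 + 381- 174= 887884/4235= 209.65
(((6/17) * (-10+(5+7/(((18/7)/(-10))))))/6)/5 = -58/153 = -0.38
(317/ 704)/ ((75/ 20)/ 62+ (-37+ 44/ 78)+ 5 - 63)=-383253/ 80326312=-0.00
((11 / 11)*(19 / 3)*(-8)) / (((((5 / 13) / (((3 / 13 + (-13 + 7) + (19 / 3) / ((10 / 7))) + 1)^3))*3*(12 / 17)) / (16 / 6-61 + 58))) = -726133393 / 924007500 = -0.79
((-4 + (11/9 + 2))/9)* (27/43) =-7/129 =-0.05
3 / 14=0.21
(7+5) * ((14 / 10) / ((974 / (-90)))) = -756 / 487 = -1.55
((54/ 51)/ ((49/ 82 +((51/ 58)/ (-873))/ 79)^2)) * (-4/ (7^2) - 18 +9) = -2992308665123135205/ 111112980726225184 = -26.93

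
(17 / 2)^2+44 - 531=-1659 / 4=-414.75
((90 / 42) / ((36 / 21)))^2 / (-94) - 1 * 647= -647.02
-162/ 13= -12.46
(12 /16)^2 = 9 /16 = 0.56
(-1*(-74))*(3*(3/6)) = 111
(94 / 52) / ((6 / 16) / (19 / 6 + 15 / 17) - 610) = -38822 / 13098371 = -0.00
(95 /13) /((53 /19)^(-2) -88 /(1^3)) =-266855 /3208803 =-0.08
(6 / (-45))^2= 4 / 225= 0.02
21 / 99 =7 / 33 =0.21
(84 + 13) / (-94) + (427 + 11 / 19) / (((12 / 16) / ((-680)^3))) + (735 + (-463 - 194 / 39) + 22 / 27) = -179259337838.45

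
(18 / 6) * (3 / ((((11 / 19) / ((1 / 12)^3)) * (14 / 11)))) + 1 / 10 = 1439 / 13440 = 0.11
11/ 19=0.58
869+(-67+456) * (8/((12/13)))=12721/3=4240.33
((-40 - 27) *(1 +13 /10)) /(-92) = 67 /40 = 1.68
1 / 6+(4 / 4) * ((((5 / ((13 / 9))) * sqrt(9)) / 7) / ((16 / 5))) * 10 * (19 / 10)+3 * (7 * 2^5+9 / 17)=50684419 / 74256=682.56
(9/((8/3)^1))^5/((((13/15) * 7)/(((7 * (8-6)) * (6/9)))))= 71744535/106496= 673.68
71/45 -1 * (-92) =4211/45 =93.58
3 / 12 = 1 / 4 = 0.25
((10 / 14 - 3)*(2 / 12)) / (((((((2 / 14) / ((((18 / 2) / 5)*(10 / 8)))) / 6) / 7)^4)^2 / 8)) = -446950532222745987576861 / 4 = -111737633055686496894215.30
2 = 2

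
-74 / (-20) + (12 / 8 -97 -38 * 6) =-1599 / 5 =-319.80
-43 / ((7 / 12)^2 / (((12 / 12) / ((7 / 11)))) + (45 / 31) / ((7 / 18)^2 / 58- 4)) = 14419242288 / 49159403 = 293.32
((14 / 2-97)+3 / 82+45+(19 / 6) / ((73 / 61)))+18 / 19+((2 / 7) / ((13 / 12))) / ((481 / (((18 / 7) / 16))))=-41.37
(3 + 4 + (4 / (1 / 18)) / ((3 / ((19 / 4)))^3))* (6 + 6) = 7027 / 2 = 3513.50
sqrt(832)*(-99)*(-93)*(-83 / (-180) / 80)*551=46784859*sqrt(13) / 200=843426.04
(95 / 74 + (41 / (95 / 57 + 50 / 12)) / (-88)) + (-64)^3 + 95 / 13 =-194174241673 / 740740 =-262135.49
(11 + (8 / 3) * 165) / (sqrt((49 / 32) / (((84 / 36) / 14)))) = 1804 * sqrt(3) / 21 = 148.79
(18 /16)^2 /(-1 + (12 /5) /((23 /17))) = 9315 /5696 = 1.64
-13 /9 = -1.44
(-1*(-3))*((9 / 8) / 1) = 27 / 8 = 3.38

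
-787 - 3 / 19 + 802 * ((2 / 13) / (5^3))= -24273024 / 30875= -786.17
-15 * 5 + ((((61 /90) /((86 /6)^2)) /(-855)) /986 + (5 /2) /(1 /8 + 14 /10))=-69754620536221 /950845106700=-73.36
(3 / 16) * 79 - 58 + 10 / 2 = -611 / 16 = -38.19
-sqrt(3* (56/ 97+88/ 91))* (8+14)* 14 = -1056* sqrt(626717)/ 1261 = -662.96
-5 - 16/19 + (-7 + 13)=3/19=0.16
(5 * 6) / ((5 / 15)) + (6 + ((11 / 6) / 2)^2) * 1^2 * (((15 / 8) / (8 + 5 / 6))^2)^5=264071241668075188347508185 / 2934124866015811373891584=90.00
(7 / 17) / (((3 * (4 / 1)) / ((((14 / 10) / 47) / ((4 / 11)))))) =539 / 191760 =0.00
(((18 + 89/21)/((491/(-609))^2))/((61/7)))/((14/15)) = 123715305/29411882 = 4.21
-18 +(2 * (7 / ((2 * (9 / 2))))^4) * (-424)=-2154146 / 6561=-328.33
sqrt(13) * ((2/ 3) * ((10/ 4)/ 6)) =5 * sqrt(13)/ 18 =1.00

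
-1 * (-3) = 3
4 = 4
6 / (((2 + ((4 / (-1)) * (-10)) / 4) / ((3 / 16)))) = 3 / 32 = 0.09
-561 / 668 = -0.84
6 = 6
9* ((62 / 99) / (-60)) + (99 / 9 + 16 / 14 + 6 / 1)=41693 / 2310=18.05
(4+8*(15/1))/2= 62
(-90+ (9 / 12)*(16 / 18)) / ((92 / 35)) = -2345 / 69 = -33.99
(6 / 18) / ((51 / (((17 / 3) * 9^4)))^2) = 177147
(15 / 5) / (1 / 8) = 24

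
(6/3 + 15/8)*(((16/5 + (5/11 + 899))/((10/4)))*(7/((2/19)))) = 102345229/1100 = 93041.12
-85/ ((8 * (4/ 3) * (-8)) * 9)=0.11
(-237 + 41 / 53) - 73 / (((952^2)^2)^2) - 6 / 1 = -8661496982563922824740736797 / 35757854811955749315411968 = -242.23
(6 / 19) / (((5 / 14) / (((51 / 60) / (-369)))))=-119 / 58425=-0.00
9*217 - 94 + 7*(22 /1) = 2013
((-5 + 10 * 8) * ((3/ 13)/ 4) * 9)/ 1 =2025/ 52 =38.94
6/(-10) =-0.60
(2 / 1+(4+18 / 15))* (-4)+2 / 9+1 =-1241 / 45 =-27.58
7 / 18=0.39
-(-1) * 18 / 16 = 9 / 8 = 1.12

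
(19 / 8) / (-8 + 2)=-19 / 48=-0.40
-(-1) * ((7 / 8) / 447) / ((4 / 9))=21 / 4768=0.00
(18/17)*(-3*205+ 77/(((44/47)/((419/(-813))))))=-6413493/9214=-696.06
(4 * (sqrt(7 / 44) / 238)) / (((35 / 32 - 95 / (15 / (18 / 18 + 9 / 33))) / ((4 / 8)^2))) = -24 * sqrt(77) / 875483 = -0.00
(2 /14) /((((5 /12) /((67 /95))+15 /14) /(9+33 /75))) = 189744 /233875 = 0.81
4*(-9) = -36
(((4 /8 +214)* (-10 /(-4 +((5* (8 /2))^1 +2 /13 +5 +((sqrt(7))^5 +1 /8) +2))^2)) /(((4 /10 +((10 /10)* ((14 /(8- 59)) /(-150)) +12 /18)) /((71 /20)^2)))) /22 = -9538897439078732790 /126488551880660295367 +1254335299421873760* sqrt(7) /126488551880660295367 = -0.05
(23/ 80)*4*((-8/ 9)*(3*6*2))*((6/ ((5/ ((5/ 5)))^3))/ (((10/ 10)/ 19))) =-33.56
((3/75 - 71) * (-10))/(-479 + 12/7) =-24836/16705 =-1.49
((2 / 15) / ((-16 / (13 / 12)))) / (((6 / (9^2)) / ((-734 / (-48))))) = -4771 / 2560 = -1.86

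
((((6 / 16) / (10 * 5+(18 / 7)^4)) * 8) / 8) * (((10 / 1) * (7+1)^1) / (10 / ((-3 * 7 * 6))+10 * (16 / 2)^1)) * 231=104825259 / 113300591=0.93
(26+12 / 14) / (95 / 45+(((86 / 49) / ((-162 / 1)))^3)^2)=26247407348357844335001 / 2063182728920961721705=12.72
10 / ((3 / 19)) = 190 / 3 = 63.33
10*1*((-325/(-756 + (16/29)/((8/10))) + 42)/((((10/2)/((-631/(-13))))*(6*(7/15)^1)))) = 2932234915/1993264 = 1471.07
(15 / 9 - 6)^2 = 169 / 9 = 18.78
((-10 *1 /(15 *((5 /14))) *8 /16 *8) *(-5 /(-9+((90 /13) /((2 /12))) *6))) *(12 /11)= 5824 /34353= 0.17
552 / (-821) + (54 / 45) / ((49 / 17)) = -0.26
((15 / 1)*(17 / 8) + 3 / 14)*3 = 5391 / 56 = 96.27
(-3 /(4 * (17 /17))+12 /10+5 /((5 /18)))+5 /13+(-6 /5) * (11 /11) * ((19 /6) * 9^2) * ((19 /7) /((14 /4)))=-2801111 /12740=-219.87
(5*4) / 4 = 5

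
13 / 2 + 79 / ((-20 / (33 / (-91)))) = 14437 / 1820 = 7.93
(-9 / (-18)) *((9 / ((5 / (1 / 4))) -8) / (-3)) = 151 / 120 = 1.26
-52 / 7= -7.43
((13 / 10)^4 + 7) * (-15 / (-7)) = 295683 / 14000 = 21.12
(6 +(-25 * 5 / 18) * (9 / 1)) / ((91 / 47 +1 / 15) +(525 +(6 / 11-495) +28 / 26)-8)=-2.20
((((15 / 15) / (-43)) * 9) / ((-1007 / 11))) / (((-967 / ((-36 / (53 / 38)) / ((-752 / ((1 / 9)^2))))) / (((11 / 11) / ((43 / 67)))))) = -737 / 472109759218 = -0.00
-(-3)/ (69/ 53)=53/ 23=2.30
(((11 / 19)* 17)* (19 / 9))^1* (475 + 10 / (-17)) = 88715 / 9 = 9857.22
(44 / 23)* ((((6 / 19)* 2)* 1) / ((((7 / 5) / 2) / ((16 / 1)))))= 84480 / 3059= 27.62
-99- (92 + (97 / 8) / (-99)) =-151175 / 792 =-190.88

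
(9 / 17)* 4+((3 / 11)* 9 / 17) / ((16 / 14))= 2.24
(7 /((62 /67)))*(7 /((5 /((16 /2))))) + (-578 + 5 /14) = -1069637 /2170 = -492.92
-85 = -85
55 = 55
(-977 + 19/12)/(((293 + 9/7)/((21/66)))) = -1.05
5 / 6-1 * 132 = -787 / 6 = -131.17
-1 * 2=-2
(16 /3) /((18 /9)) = 8 /3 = 2.67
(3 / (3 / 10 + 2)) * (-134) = -4020 / 23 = -174.78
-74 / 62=-37 / 31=-1.19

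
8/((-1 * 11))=-0.73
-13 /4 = -3.25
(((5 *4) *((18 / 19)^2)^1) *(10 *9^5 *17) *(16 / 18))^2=3343242692321648640000 / 130321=25653906065190173.80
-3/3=-1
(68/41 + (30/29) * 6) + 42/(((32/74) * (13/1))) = 1896461/123656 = 15.34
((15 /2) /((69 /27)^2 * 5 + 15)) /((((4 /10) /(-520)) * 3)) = -26325 /386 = -68.20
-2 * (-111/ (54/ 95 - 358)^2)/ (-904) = -1001775/ 521160491072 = -0.00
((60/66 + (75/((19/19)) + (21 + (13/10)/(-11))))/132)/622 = 3549/3010480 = 0.00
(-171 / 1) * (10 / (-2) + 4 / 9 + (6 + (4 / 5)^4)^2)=-2439917281 / 390625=-6246.19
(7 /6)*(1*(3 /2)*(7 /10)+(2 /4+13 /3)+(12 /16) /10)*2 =1001 /72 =13.90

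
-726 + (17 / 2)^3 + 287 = 1401 / 8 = 175.12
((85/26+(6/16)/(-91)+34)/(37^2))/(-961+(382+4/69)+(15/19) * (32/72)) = -35566119/755978260856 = -0.00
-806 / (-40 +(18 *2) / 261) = 11687 / 578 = 20.22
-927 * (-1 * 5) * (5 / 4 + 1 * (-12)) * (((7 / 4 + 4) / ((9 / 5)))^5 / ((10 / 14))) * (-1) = 623581068840625 / 26873856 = 23204004.25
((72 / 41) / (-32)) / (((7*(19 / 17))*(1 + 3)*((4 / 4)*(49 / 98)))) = -153 / 43624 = -0.00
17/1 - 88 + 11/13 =-912/13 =-70.15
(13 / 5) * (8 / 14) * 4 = 208 / 35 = 5.94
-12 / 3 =-4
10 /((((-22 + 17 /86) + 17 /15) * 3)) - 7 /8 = -1.04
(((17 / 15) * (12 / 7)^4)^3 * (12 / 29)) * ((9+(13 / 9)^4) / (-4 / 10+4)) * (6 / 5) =17331317649702912 / 10034933220725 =1727.10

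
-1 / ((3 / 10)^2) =-100 / 9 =-11.11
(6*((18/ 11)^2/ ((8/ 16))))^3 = 33175.90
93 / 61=1.52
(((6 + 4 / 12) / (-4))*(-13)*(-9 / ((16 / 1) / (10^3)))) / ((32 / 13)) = -1204125 / 256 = -4703.61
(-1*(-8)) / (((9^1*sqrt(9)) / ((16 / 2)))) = 64 / 27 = 2.37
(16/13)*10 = 12.31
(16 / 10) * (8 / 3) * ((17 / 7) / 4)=272 / 105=2.59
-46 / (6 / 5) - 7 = -45.33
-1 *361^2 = -130321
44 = 44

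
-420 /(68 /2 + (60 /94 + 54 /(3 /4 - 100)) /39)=-8489845 /687322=-12.35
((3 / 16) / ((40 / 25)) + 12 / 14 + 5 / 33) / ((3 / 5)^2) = 832225 / 266112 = 3.13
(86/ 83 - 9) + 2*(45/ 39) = -6103/ 1079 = -5.66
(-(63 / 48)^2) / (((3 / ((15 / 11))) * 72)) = -245 / 22528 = -0.01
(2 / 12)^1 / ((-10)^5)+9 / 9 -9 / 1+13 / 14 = -29700007 / 4200000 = -7.07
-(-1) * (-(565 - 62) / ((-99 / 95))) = 47785 / 99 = 482.68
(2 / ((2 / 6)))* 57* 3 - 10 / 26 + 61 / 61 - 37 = 12865 / 13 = 989.62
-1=-1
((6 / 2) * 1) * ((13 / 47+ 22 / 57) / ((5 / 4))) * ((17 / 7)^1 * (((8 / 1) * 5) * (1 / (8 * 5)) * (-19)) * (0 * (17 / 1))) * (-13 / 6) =0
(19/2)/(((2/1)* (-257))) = -19/1028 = -0.02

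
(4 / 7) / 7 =4 / 49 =0.08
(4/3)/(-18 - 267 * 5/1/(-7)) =28/3627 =0.01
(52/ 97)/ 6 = 26/ 291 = 0.09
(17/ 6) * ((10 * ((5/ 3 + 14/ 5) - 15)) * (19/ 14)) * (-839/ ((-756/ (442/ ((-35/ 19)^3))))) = 31783.97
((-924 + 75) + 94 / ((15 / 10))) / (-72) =10.92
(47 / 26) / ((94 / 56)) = 14 / 13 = 1.08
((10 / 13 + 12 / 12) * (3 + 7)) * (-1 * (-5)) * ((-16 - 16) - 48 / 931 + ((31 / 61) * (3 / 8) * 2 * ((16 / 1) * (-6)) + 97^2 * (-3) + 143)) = -1838639177400 / 738283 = -2490426.00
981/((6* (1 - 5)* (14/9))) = -2943/112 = -26.28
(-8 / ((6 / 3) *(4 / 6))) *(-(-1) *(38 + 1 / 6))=-229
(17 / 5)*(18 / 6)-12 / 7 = 297 / 35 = 8.49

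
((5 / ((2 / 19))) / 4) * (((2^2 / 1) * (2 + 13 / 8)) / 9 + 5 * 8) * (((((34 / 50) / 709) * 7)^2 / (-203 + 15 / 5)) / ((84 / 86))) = -1237940459 / 10857909600000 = -0.00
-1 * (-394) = 394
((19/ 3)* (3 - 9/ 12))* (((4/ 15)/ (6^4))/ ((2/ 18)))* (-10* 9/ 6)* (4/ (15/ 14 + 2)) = -133/ 258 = -0.52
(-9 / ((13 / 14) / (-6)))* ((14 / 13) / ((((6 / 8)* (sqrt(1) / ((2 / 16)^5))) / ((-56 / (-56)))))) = 441 / 173056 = 0.00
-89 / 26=-3.42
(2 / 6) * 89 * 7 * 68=42364 / 3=14121.33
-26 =-26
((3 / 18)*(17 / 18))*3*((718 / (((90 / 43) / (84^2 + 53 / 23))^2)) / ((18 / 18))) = 297397090077129607 / 77128200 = 3855880081.18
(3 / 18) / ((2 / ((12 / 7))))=1 / 7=0.14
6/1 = 6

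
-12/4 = -3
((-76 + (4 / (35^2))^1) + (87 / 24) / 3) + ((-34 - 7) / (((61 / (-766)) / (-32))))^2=271434733.08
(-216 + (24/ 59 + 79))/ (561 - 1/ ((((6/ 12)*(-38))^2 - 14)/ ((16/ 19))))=-53132987/ 218220763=-0.24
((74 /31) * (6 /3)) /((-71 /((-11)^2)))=-17908 /2201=-8.14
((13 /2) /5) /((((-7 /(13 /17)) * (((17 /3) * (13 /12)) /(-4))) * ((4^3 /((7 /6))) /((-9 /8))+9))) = -2808 /1206575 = -0.00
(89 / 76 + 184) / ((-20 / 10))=-14073 / 152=-92.59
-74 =-74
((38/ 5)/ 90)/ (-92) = -19/ 20700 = -0.00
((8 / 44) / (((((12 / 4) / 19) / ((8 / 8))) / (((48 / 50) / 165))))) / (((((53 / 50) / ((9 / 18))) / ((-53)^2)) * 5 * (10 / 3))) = 8056 / 15125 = 0.53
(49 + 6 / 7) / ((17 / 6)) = 2094 / 119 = 17.60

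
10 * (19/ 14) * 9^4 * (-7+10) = 1869885/ 7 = 267126.43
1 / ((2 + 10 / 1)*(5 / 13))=13 / 60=0.22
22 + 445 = 467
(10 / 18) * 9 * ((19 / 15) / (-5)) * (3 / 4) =-19 / 20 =-0.95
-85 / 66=-1.29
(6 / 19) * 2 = 12 / 19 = 0.63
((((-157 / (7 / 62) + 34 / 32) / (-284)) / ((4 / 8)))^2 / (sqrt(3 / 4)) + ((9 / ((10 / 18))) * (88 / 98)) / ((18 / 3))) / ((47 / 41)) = 24354 / 11515 + 330994921875 * sqrt(3) / 5944024576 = 98.56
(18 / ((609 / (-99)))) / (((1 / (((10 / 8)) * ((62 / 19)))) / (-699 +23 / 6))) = 64003995 / 7714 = 8297.12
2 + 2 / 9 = 20 / 9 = 2.22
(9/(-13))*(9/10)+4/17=-857/2210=-0.39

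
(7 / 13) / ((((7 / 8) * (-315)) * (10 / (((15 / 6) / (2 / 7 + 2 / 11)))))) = -11 / 10530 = -0.00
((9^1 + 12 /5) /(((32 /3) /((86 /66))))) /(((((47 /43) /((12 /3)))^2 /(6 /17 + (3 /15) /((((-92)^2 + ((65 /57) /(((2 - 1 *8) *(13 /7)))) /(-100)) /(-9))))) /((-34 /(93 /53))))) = -27794325084934602 /218047899871615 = -127.47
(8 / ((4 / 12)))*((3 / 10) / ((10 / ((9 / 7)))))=162 / 175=0.93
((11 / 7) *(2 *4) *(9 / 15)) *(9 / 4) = 594 / 35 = 16.97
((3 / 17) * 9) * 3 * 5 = 405 / 17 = 23.82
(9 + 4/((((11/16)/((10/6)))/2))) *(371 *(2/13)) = 695254/429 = 1620.64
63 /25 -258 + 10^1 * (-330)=-3555.48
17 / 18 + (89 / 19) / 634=51596 / 54207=0.95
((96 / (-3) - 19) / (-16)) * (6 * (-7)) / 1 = -1071 / 8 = -133.88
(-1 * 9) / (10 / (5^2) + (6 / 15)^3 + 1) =-375 / 61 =-6.15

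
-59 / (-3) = 59 / 3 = 19.67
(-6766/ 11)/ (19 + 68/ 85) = -33830/ 1089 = -31.07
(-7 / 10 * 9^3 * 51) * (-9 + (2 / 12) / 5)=23336019 / 100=233360.19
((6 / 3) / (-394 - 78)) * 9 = -9 / 236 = -0.04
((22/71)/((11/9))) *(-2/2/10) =-9/355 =-0.03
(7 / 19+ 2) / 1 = 45 / 19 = 2.37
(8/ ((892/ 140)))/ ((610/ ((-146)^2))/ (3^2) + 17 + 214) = 26858160/ 4941298001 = 0.01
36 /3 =12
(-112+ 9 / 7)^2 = 600625 / 49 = 12257.65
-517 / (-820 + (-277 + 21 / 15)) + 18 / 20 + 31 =40303 / 1245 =32.37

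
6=6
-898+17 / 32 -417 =-1314.47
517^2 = 267289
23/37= 0.62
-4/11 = -0.36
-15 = -15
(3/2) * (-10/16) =-15/16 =-0.94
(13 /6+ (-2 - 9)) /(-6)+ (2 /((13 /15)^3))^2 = 1896070877 /173765124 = 10.91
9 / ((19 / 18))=162 / 19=8.53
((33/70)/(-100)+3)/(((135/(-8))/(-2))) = 13978/39375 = 0.35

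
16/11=1.45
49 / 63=7 / 9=0.78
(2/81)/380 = 1/15390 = 0.00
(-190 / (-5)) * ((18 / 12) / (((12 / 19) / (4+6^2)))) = 3610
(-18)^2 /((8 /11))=891 /2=445.50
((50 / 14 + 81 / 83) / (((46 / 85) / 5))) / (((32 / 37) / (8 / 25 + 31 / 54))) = 1002907163 / 23091264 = 43.43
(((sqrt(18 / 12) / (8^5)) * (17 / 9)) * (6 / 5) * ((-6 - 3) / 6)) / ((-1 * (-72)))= -17 * sqrt(6) / 23592960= -0.00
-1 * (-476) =476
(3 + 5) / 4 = 2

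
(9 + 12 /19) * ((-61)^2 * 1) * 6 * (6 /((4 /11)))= 67413357 /19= 3548071.42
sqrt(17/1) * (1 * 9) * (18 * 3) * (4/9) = 216 * sqrt(17) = 890.59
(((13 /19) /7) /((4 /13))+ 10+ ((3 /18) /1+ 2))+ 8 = 32693 /1596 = 20.48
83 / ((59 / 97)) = 8051 / 59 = 136.46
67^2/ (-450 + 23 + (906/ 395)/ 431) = -764229805/ 72693709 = -10.51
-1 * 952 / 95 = -952 / 95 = -10.02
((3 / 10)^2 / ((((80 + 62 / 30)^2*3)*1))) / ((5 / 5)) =27 / 6061444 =0.00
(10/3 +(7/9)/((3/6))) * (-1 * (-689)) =30316/9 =3368.44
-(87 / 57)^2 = -841 / 361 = -2.33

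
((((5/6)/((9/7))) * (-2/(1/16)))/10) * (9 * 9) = -168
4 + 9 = 13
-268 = -268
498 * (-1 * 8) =-3984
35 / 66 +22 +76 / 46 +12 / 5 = 26.58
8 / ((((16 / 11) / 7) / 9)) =693 / 2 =346.50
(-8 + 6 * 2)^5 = 1024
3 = 3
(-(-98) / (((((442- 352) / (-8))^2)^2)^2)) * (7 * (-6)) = -89915392 / 5605041796875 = -0.00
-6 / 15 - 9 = -47 / 5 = -9.40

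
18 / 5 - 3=3 / 5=0.60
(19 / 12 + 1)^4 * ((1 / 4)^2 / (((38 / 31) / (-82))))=-1173795191 / 6303744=-186.21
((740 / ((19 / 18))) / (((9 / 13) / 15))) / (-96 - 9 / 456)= -153920 / 973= -158.19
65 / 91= 5 / 7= 0.71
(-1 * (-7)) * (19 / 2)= 133 / 2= 66.50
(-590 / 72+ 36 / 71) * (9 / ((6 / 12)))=-19649 / 142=-138.37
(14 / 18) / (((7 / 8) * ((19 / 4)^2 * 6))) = 64 / 9747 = 0.01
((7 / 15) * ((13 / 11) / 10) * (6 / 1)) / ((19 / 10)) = 182 / 1045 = 0.17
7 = 7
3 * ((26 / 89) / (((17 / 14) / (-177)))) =-193284 / 1513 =-127.75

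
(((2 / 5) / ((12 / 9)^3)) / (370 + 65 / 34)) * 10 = 51 / 11240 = 0.00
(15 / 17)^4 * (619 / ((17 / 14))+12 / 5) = 440781750 / 1419857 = 310.44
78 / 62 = 39 / 31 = 1.26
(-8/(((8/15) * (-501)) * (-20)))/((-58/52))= 13/9686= 0.00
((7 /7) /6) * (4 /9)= 2 /27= 0.07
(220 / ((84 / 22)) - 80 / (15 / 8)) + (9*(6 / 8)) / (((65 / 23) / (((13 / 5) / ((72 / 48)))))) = 20047 / 1050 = 19.09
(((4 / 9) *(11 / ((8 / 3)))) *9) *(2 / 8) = 33 / 8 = 4.12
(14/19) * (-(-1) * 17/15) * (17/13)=4046/3705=1.09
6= 6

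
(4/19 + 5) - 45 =-756/19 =-39.79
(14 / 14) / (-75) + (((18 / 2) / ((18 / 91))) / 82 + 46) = 572461 / 12300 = 46.54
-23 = -23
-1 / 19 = -0.05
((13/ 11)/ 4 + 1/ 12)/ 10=5/ 132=0.04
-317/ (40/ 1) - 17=-24.92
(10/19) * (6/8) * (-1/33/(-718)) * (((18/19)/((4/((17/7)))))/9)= 85/79832984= 0.00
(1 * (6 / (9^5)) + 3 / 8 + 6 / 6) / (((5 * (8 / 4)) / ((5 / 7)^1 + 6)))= 10176863 / 11022480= 0.92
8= 8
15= 15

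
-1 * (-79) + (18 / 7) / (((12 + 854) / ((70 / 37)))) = 1265749 / 16021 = 79.01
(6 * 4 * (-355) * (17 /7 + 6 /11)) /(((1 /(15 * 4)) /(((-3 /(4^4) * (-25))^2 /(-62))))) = 20577796875 /9777152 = 2104.68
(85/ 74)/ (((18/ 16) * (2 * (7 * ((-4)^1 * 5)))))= -17/ 4662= -0.00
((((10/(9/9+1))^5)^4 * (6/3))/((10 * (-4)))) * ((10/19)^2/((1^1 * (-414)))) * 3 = 476837158203125/49818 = 9571583728.84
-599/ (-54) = 599/ 54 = 11.09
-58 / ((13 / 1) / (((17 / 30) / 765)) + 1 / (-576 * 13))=-14976 / 4531531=-0.00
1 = 1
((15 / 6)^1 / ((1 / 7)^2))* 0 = 0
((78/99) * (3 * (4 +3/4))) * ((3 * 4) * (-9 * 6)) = -80028/11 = -7275.27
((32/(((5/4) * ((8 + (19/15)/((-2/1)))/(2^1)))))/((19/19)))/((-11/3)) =-4608/2431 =-1.90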